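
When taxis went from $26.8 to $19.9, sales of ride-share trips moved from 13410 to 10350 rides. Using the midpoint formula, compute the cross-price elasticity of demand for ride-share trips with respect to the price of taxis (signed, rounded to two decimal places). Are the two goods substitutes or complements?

%ΔQ_{ride-share trips} = (10350 − 13410)/avg = -3060/11880 = -0.257575…
%ΔP_{taxis} = (19.9 − 26.8)/avg = -6.9/23.35 = -0.295503…
E_cross = (-3060/11880) / (-6.9/23.35) = 0.8716…
E_cross > 0 ⇒ the goods are substitutes.

0.87; substitutes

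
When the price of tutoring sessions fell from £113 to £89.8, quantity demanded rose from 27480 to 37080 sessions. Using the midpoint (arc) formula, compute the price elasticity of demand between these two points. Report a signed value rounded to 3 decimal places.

%ΔQ = (37080 − 27480) / [(27480 + 37080)/2] = 9600/32280 = 0.297397…
%ΔP = (89.8 − 113) / [(113 + 89.8)/2] = -23.2/101.4 = -0.228796…
Arc Ed = %ΔQ / %ΔP = (9600/32280) / (-23.2/101.4) = -1.29983…

-1.300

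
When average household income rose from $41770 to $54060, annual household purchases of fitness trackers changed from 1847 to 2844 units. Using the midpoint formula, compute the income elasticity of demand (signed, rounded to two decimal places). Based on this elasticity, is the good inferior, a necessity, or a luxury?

1.66; luxury

%ΔQ = (2844 − 1847)/[( 1847 + 2844)/2] = 997/2345.5 = 0.425069…
%ΔIncome = (54060 − 41770)/[( 41770 + 54060)/2] = 12290/47915 = 0.256495…
E_income = (997/2345.5) / (12290/47915) = 1.6572…
E_income > 1 ⇒ normal good, luxury.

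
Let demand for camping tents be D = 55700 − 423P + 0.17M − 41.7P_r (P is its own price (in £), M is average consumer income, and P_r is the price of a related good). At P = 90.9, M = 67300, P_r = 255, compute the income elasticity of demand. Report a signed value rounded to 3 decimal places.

At the given values, D = 55700 − 423(90.9) + 0.17(67300) − 41.7(255) = 18056.8.
∂D/∂M = 0.17.
E = (0.17) × (67300/18056.8) = 0.63361…

0.634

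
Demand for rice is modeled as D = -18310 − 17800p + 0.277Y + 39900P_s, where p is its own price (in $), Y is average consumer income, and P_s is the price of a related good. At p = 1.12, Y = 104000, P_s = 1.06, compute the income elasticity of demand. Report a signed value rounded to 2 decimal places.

0.88

At the given values, D = -18310 − 17800(1.12) + 0.277(104000) + 39900(1.06) = 32856.
∂D/∂Y = 0.277.
E = (0.277) × (104000/32856) = 0.8767…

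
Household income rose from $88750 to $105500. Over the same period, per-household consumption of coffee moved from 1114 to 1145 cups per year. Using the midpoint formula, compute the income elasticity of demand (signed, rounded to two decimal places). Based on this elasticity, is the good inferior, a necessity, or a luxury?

0.16; necessity

%ΔQ = (1145 − 1114)/[( 1114 + 1145)/2] = 31/1129.5 = 0.027445…
%ΔIncome = (105500 − 88750)/[( 88750 + 105500)/2] = 16750/97125 = 0.172458…
E_income = (31/1129.5) / (16750/97125) = 0.1591…
0 < E_income < 1 ⇒ normal good, necessity.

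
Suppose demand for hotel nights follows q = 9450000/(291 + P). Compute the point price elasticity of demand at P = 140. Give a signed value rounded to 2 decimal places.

dq/dP = −9450000/(291 + P)² = -50.8718. At P = 140, q = 21925.8.
Ed = (dq/dP)·(P/q) = (-50.8718) × (140/21925.8) = -0.3248…

-0.32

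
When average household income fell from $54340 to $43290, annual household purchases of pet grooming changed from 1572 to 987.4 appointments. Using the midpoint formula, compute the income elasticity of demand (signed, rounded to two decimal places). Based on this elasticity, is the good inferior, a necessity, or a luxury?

2.02; luxury

%ΔQ = (987.4 − 1572)/[( 1572 + 987.4)/2] = -584.6/1279.7 = -0.456825…
%ΔIncome = (43290 − 54340)/[( 54340 + 43290)/2] = -11050/48815 = -0.226364…
E_income = (-584.6/1279.7) / (-11050/48815) = 2.0180…
E_income > 1 ⇒ normal good, luxury.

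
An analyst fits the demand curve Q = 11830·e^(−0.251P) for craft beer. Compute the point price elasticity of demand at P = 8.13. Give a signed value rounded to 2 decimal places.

dQ/dP = −0.251·Q = -385.855. At P = 8.13, Q = 1537.27.
Ed = (dQ/dP)·(P/Q) = (-385.855) × (8.13/1537.27) = -2.0406…

-2.04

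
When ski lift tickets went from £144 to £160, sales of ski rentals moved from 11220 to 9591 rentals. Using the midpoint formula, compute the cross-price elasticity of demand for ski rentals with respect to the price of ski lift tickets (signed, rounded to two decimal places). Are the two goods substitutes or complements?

-1.49; complements

%ΔQ_{ski rentals} = (9591 − 11220)/avg = -1629/10405.5 = -0.156551…
%ΔP_{ski lift tickets} = (160 − 144)/avg = 16/152 = 0.105263…
E_cross = (-1629/10405.5) / (16/152) = -1.4872…
E_cross < 0 ⇒ the goods are complements.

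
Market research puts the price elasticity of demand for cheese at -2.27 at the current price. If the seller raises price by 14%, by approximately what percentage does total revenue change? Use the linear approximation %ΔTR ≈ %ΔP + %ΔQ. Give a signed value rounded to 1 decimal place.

-17.8%

%ΔQ ≈ Ed × %ΔP = (-2.27) × (+14%) = -31.7800%
%ΔTR ≈ %ΔP + %ΔQ = (+14%) + (-31.7800%) = -17.7800%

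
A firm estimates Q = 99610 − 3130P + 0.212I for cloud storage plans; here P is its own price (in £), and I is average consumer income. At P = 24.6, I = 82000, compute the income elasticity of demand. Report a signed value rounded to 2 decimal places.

At the given values, Q = 99610 − 3130(24.6) + 0.212(82000) = 39996.
∂Q/∂I = 0.212.
E = (0.212) × (82000/39996) = 0.4346…

0.43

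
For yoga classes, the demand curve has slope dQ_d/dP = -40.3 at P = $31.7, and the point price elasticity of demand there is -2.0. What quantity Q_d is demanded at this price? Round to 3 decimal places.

Ed = (dQ_d/dP)·(P/Q_d) ⇒ Q_d = (dQ_d/dP)·P/Ed = (-40.3)·31.7/(-2.0) = 638.755

638.755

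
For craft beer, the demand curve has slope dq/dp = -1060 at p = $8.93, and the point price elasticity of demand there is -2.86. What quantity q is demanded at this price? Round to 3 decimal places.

3309.720

Ed = (dq/dp)·(p/q) ⇒ q = (dq/dp)·p/Ed = (-1060)·8.93/(-2.86) = 3309.72027…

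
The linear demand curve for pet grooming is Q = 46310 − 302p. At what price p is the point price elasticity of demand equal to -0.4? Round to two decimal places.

Ed = −302p/(46310 − 302p). Set this equal to -0.4:
302p = 0.4·(46310 − 302p) ⇒ 302p(1 + 0.4) = 0.4·46310
p = 0.4·46310 / (302·1.4) = 43.8126…

43.81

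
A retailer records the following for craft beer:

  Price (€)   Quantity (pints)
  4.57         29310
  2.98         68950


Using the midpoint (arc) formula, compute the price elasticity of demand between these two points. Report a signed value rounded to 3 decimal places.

%ΔQ = (68950 − 29310) / [(29310 + 68950)/2] = 39640/49130 = 0.806838…
%ΔP = (2.98 − 4.57) / [(4.57 + 2.98)/2] = -1.59/3.775 = -0.421192…
Arc Ed = %ΔQ / %ΔP = (39640/49130) / (-1.59/3.775) = -1.91560…

-1.916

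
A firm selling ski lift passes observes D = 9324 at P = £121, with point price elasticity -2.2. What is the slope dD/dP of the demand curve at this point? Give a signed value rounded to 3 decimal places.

Ed = (dD/dP)·(P/D) ⇒ dD/dP = Ed·D/P = (-2.2)·9324/121 = -169.52727…

-169.527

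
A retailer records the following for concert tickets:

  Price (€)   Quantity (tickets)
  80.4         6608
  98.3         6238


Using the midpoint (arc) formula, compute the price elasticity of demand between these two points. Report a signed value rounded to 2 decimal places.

-0.29

%ΔQ = (6238 − 6608) / [(6608 + 6238)/2] = -370/6423 = -0.057605…
%ΔP = (98.3 − 80.4) / [(80.4 + 98.3)/2] = 17.9/89.35 = 0.200335…
Arc Ed = %ΔQ / %ΔP = (-370/6423) / (17.9/89.35) = -0.2875…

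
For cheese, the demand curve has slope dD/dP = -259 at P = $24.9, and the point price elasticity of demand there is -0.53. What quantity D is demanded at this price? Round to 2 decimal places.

Ed = (dD/dP)·(P/D) ⇒ D = (dD/dP)·P/Ed = (-259)·24.9/(-0.53) = 12168.1132…

12168.11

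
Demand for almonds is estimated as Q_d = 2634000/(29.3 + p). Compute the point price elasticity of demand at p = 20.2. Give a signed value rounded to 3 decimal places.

dQ_d/dp = −2634000/(29.3 + p)² = -1074.99. At p = 20.2, Q_d = 53212.1.
Ed = (dQ_d/dp)·(p/Q_d) = (-1074.99) × (20.2/53212.1) = -0.40808…

-0.408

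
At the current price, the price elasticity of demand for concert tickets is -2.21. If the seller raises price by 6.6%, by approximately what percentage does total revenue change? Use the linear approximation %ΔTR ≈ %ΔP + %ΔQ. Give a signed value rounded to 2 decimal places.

%ΔQ ≈ Ed × %ΔP = (-2.21) × (+6.6%) = -14.5860%
%ΔTR ≈ %ΔP + %ΔQ = (+6.6%) + (-14.5860%) = -7.9860%

-7.99%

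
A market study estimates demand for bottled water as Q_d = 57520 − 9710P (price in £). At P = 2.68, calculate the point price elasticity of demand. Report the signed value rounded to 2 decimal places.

dQ_d/dP = −9710. At P = 2.68, Q_d = 57520 − 9710(2.68) = 31497.2.
Ed = (dQ_d/dP)·(P/Q_d) = −9710 × (2.68/31497.2) = -0.8261…

-0.83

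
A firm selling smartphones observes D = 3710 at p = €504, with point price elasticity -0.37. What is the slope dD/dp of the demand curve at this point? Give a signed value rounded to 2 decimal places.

Ed = (dD/dp)·(p/D) ⇒ dD/dp = Ed·D/p = (-0.37)·3710/504 = -2.7236…

-2.72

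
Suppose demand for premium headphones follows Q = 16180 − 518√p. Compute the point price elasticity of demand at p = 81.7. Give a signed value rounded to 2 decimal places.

dQ/dp = −518/(2√p) = -28.6542. At p = 81.7, Q = 11497.9.
Ed = (dQ/dp)·(p/Q) = (-28.6542) × (81.7/11497.9) = -0.2036…

-0.20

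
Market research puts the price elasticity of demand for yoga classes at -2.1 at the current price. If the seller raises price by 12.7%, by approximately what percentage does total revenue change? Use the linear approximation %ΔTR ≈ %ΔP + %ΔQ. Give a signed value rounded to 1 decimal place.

-14.0%

%ΔQ ≈ Ed × %ΔP = (-2.1) × (+12.7%) = -26.6700%
%ΔTR ≈ %ΔP + %ΔQ = (+12.7%) + (-26.6700%) = -13.9700%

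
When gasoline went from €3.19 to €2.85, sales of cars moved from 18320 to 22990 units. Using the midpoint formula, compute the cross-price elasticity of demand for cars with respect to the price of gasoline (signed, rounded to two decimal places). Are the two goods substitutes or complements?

%ΔQ_{cars} = (22990 − 18320)/avg = 4670/20655 = 0.226095…
%ΔP_{gasoline} = (2.85 − 3.19)/avg = -0.34/3.02 = -0.112582…
E_cross = (4670/20655) / (-0.34/3.02) = -2.0082…
E_cross < 0 ⇒ the goods are complements.

-2.01; complements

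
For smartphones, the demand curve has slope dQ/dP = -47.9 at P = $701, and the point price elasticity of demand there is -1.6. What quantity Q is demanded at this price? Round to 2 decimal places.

Ed = (dQ/dP)·(P/Q) ⇒ Q = (dQ/dP)·P/Ed = (-47.9)·701/(-1.6) = 20986.1875

20986.19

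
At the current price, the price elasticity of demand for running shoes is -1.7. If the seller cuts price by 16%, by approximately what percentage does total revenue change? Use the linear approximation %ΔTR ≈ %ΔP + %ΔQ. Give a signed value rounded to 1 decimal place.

+11.2%

%ΔQ ≈ Ed × %ΔP = (-1.7) × (-16%) = +27.2000%
%ΔTR ≈ %ΔP + %ΔQ = (-16%) + (+27.2000%) = +11.2000%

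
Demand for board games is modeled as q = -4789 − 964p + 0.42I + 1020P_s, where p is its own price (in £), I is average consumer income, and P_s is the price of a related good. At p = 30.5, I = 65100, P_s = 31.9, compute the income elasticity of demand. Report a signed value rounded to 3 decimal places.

1.064

At the given values, q = -4789 − 964(30.5) + 0.42(65100) + 1020(31.9) = 25689.
∂q/∂I = 0.42.
E = (0.42) × (65100/25689) = 1.06434…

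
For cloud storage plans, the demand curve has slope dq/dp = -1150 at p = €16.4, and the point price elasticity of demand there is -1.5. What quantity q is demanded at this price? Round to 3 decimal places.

12573.333

Ed = (dq/dp)·(p/q) ⇒ q = (dq/dp)·p/Ed = (-1150)·16.4/(-1.5) = 12573.33333…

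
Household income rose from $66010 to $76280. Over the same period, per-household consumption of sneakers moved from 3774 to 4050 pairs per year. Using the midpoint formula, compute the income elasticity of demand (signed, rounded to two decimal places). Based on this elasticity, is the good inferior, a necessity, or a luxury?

%ΔQ = (4050 − 3774)/[( 3774 + 4050)/2] = 276/3912 = 0.070552…
%ΔIncome = (76280 − 66010)/[( 66010 + 76280)/2] = 10270/71145 = 0.144353…
E_income = (276/3912) / (10270/71145) = 0.4887…
0 < E_income < 1 ⇒ normal good, necessity.

0.49; necessity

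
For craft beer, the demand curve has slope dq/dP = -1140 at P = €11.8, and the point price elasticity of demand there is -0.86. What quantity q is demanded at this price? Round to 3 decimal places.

Ed = (dq/dP)·(P/q) ⇒ q = (dq/dP)·P/Ed = (-1140)·11.8/(-0.86) = 15641.86046…

15641.860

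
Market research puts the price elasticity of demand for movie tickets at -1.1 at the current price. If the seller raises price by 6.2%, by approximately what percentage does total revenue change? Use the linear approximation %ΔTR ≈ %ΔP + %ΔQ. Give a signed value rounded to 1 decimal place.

-0.6%

%ΔQ ≈ Ed × %ΔP = (-1.1) × (+6.2%) = -6.8200%
%ΔTR ≈ %ΔP + %ΔQ = (+6.2%) + (-6.8200%) = -0.6200%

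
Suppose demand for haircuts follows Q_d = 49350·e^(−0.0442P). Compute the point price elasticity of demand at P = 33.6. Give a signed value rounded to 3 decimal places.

-1.485

dQ_d/dP = −0.0442·Q_d = -494.003. At P = 33.6, Q_d = 11176.5.
Ed = (dQ_d/dP)·(P/Q_d) = (-494.003) × (33.6/11176.5) = -1.48512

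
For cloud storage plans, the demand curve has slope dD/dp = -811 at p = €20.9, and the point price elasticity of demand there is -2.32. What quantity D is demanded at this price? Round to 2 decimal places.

7305.99

Ed = (dD/dp)·(p/D) ⇒ D = (dD/dp)·p/Ed = (-811)·20.9/(-2.32) = 7305.9913…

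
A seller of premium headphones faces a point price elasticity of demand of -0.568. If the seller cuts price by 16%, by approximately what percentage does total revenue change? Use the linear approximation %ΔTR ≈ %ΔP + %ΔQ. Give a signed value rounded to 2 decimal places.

%ΔQ ≈ Ed × %ΔP = (-0.568) × (-16%) = +9.0880%
%ΔTR ≈ %ΔP + %ΔQ = (-16%) + (+9.0880%) = -6.9120%

-6.91%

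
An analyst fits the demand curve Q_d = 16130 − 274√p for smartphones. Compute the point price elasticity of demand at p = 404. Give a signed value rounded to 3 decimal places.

dQ_d/dp = −274/(2√p) = -6.816. At p = 404, Q_d = 10622.7.
Ed = (dQ_d/dp)·(p/Q_d) = (-6.816) × (404/10622.7) = -0.25922…

-0.259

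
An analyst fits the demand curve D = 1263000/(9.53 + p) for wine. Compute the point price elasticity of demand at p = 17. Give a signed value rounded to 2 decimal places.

-0.64

dD/dp = −1263000/(9.53 + p)² = -1794.44. At p = 17, D = 47606.5.
Ed = (dD/dp)·(p/D) = (-1794.44) × (17/47606.5) = -0.6407…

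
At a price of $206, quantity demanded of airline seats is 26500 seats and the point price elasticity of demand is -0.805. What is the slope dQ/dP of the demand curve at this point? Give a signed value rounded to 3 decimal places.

Ed = (dQ/dP)·(P/Q) ⇒ dQ/dP = Ed·Q/P = (-0.805)·26500/206 = -103.55582…

-103.556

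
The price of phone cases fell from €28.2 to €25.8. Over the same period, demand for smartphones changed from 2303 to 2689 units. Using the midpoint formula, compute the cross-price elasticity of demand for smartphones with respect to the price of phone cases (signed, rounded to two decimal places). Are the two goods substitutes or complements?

%ΔQ_{smartphones} = (2689 − 2303)/avg = 386/2496 = 0.154647…
%ΔP_{phone cases} = (25.8 − 28.2)/avg = -2.4/27 = -0.088888…
E_cross = (386/2496) / (-2.4/27) = -1.7397…
E_cross < 0 ⇒ the goods are complements.

-1.74; complements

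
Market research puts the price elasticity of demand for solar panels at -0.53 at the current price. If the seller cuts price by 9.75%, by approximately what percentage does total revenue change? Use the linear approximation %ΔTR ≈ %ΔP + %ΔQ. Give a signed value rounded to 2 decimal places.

%ΔQ ≈ Ed × %ΔP = (-0.53) × (-9.75%) = +5.1675%
%ΔTR ≈ %ΔP + %ΔQ = (-9.75%) + (+5.1675%) = -4.5825%

-4.58%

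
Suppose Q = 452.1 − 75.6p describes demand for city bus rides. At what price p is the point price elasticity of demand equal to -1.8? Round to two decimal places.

Ed = −75.6p/(452.1 − 75.6p). Set this equal to -1.8:
75.6p = 1.8·(452.1 − 75.6p) ⇒ 75.6p(1 + 1.8) = 1.8·452.1
p = 1.8·452.1 / (75.6·2.8) = 3.8443…

3.84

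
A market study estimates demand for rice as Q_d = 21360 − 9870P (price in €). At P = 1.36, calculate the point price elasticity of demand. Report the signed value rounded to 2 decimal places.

dQ_d/dP = −9870. At P = 1.36, Q_d = 21360 − 9870(1.36) = 7936.8.
Ed = (dQ_d/dP)·(P/Q_d) = −9870 × (1.36/7936.8) = -1.6912…

-1.69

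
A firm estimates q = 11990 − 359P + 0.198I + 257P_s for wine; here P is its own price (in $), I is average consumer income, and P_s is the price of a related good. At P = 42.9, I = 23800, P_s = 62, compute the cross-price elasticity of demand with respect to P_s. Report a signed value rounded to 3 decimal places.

At the given values, q = 11990 − 359(42.9) + 0.198(23800) + 257(62) = 17235.3.
∂q/∂P_s = 257.
E = (257) × (62/17235.3) = 0.92449…

0.924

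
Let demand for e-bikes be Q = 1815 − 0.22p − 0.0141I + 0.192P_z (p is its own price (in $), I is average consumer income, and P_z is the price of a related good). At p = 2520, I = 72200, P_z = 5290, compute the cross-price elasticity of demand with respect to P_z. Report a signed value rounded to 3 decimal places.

At the given values, Q = 1815 − 0.22(2520) − 0.0141(72200) + 0.192(5290) = 1258.26.
∂Q/∂P_z = 0.192.
E = (0.192) × (5290/1258.26) = 0.80720…

0.807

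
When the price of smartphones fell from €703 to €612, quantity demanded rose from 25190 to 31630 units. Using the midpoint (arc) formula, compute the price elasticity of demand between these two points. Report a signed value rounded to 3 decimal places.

-1.638

%ΔQ = (31630 − 25190) / [(25190 + 31630)/2] = 6440/28410 = 0.226680…
%ΔP = (612 − 703) / [(703 + 612)/2] = -91/657.5 = -0.138403…
Arc Ed = %ΔQ / %ΔP = (6440/28410) / (-91/657.5) = -1.63783…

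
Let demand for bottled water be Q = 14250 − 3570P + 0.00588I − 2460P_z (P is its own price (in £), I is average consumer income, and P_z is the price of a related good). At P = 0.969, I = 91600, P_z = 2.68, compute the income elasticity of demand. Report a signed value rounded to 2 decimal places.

0.11

At the given values, Q = 14250 − 3570(0.969) + 0.00588(91600) − 2460(2.68) = 4736.478.
∂Q/∂I = 0.00588.
E = (0.00588) × (91600/4736.478) = 0.1137…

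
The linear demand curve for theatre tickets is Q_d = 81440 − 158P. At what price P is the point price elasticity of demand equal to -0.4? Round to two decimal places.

Ed = −158P/(81440 − 158P). Set this equal to -0.4:
158P = 0.4·(81440 − 158P) ⇒ 158P(1 + 0.4) = 0.4·81440
P = 0.4·81440 / (158·1.4) = 147.2694…

147.27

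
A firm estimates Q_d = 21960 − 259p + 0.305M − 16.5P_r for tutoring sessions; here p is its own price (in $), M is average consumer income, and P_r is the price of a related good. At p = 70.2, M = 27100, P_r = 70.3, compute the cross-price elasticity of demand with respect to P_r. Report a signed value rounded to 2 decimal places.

-0.11

At the given values, Q_d = 21960 − 259(70.2) + 0.305(27100) − 16.5(70.3) = 10883.75.
∂Q_d/∂P_r = -16.5.
E = (-16.5) × (70.3/10883.75) = -0.1065…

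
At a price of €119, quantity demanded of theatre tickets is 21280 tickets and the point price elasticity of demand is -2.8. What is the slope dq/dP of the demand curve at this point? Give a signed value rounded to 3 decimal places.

-500.706

Ed = (dq/dP)·(P/q) ⇒ dq/dP = Ed·q/P = (-2.8)·21280/119 = -500.70588…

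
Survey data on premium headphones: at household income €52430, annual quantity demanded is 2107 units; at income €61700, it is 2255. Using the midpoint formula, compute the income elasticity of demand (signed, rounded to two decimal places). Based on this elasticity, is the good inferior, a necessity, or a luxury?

%ΔQ = (2255 − 2107)/[( 2107 + 2255)/2] = 148/2181 = 0.067858…
%ΔIncome = (61700 − 52430)/[( 52430 + 61700)/2] = 9270/57065 = 0.162446…
E_income = (148/2181) / (9270/57065) = 0.4177…
0 < E_income < 1 ⇒ normal good, necessity.

0.42; necessity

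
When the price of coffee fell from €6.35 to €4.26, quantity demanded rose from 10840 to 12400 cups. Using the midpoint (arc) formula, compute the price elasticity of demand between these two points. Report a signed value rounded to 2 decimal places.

%ΔQ = (12400 − 10840) / [(10840 + 12400)/2] = 1560/11620 = 0.134251…
%ΔP = (4.26 − 6.35) / [(6.35 + 4.26)/2] = -2.09/5.305 = -0.393967…
Arc Ed = %ΔQ / %ΔP = (1560/11620) / (-2.09/5.305) = -0.3407…

-0.34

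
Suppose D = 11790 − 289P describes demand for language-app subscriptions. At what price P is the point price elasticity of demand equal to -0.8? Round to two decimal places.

18.13

Ed = −289P/(11790 − 289P). Set this equal to -0.8:
289P = 0.8·(11790 − 289P) ⇒ 289P(1 + 0.8) = 0.8·11790
P = 0.8·11790 / (289·1.8) = 18.1314…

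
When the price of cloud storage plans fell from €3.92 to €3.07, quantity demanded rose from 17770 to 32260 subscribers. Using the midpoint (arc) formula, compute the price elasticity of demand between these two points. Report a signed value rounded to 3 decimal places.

-2.382

%ΔQ = (32260 − 17770) / [(17770 + 32260)/2] = 14490/25015 = 0.579252…
%ΔP = (3.07 − 3.92) / [(3.92 + 3.07)/2] = -0.85/3.495 = -0.243204…
Arc Ed = %ΔQ / %ΔP = (14490/25015) / (-0.85/3.495) = -2.38174…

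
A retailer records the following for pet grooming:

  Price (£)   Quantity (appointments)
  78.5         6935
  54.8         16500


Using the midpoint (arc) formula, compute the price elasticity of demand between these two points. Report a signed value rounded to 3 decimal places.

%ΔQ = (16500 − 6935) / [(6935 + 16500)/2] = 9565/11717.5 = 0.816300…
%ΔP = (54.8 − 78.5) / [(78.5 + 54.8)/2] = -23.7/66.65 = -0.355588…
Arc Ed = %ΔQ / %ΔP = (9565/11717.5) / (-23.7/66.65) = -2.29562…

-2.296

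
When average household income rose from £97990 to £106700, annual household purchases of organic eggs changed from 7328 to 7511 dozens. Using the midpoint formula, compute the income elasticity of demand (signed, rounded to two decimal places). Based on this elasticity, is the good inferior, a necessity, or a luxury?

%ΔQ = (7511 − 7328)/[( 7328 + 7511)/2] = 183/7419.5 = 0.024664…
%ΔIncome = (106700 − 97990)/[( 97990 + 106700)/2] = 8710/102345 = 0.085104…
E_income = (183/7419.5) / (8710/102345) = 0.2898…
0 < E_income < 1 ⇒ normal good, necessity.

0.29; necessity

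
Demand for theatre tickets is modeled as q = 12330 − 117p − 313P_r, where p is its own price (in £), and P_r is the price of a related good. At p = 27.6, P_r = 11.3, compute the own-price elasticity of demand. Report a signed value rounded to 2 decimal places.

-0.58

At the given values, q = 12330 − 117(27.6) − 313(11.3) = 5563.9.
∂q/∂p = −117.
E = (-117) × (27.6/5563.9) = -0.5803…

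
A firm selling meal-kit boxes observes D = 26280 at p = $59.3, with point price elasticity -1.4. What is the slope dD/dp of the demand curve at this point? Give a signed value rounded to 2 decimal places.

-620.44

Ed = (dD/dp)·(p/D) ⇒ dD/dp = Ed·D/p = (-1.4)·26280/59.3 = -620.4384…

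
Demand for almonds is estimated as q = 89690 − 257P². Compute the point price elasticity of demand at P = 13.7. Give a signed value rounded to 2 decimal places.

-2.33

dq/dP = −2·257·P = -7041.8. At P = 13.7, q = 41453.67.
Ed = (dq/dP)·(P/q) = (-7041.8) × (13.7/41453.67) = -2.3272…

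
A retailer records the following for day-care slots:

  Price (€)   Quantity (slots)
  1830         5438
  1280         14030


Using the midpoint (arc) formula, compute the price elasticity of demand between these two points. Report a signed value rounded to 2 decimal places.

-2.50

%ΔQ = (14030 − 5438) / [(5438 + 14030)/2] = 8592/9734 = 0.882679…
%ΔP = (1280 − 1830) / [(1830 + 1280)/2] = -550/1555 = -0.353697…
Arc Ed = %ΔQ / %ΔP = (8592/9734) / (-550/1555) = -2.4955…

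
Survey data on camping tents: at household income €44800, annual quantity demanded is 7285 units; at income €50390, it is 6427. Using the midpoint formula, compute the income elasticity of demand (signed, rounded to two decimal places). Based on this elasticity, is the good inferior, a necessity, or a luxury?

-1.07; inferior

%ΔQ = (6427 − 7285)/[( 7285 + 6427)/2] = -858/6856 = -0.125145…
%ΔIncome = (50390 − 44800)/[( 44800 + 50390)/2] = 5590/47595 = 0.117449…
E_income = (-858/6856) / (5590/47595) = -1.0655…
E_income < 0 ⇒ inferior good.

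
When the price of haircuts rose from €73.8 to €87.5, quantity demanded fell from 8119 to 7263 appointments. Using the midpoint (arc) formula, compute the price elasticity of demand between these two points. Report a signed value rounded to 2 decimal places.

-0.66

%ΔQ = (7263 − 8119) / [(8119 + 7263)/2] = -856/7691 = -0.111298…
%ΔP = (87.5 − 73.8) / [(73.8 + 87.5)/2] = 13.7/80.65 = 0.169869…
Arc Ed = %ΔQ / %ΔP = (-856/7691) / (13.7/80.65) = -0.6552…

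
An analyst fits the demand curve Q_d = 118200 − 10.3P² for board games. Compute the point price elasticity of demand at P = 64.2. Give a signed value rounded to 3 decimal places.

-1.121

dQ_d/dP = −2·10.3·P = -1322.52. At P = 64.2, Q_d = 75747.108.
Ed = (dQ_d/dP)·(P/Q_d) = (-1322.52) × (64.2/75747.108) = -1.12091…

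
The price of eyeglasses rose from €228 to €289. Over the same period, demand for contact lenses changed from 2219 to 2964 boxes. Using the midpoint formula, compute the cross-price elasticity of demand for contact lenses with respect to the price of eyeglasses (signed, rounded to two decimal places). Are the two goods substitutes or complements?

1.22; substitutes

%ΔQ_{contact lenses} = (2964 − 2219)/avg = 745/2591.5 = 0.287478…
%ΔP_{eyeglasses} = (289 − 228)/avg = 61/258.5 = 0.235976…
E_cross = (745/2591.5) / (61/258.5) = 1.2182…
E_cross > 0 ⇒ the goods are substitutes.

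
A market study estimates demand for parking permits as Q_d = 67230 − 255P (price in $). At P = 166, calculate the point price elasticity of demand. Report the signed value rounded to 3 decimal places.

dQ_d/dP = −255. At P = 166, Q_d = 67230 − 255(166) = 24900.
Ed = (dQ_d/dP)·(P/Q_d) = −255 × (166/24900) = -1.7

-1.700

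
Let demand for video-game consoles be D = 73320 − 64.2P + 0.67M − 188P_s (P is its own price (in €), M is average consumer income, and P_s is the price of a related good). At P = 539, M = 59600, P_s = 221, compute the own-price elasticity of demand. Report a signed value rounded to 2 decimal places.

At the given values, D = 73320 − 64.2(539) + 0.67(59600) − 188(221) = 37100.2.
∂D/∂P = −64.2.
E = (-64.2) × (539/37100.2) = -0.9327…

-0.93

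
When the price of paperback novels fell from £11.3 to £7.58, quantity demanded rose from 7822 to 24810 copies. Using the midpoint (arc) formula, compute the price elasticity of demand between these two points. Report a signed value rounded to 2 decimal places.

-2.64

%ΔQ = (24810 − 7822) / [(7822 + 24810)/2] = 16988/16316 = 1.041186…
%ΔP = (7.58 − 11.3) / [(11.3 + 7.58)/2] = -3.72/9.44 = -0.394067…
Arc Ed = %ΔQ / %ΔP = (16988/16316) / (-3.72/9.44) = -2.6421…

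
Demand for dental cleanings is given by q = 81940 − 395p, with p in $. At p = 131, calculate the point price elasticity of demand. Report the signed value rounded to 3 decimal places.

dq/dp = −395. At p = 131, q = 81940 − 395(131) = 30195.
Ed = (dq/dp)·(p/q) = −395 × (131/30195) = -1.71369…

-1.714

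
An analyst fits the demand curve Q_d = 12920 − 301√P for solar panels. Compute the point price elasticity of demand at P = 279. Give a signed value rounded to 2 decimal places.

-0.32

dQ_d/dP = −301/(2√P) = -9.0102. At P = 279, Q_d = 7892.31.
Ed = (dQ_d/dP)·(P/Q_d) = (-9.0102) × (279/7892.31) = -0.3185…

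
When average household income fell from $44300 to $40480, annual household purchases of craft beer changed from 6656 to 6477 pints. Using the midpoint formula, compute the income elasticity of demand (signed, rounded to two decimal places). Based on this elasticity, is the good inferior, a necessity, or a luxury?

%ΔQ = (6477 − 6656)/[( 6656 + 6477)/2] = -179/6566.5 = -0.027259…
%ΔIncome = (40480 − 44300)/[( 44300 + 40480)/2] = -3820/42390 = -0.090115…
E_income = (-179/6566.5) / (-3820/42390) = 0.3024…
0 < E_income < 1 ⇒ normal good, necessity.

0.30; necessity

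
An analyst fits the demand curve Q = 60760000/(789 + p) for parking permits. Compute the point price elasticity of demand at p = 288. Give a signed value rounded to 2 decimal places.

dQ/dp = −60760000/(789 + p)² = -52.3825. At p = 288, Q = 56416.
Ed = (dQ/dp)·(p/Q) = (-52.3825) × (288/56416) = -0.2674…

-0.27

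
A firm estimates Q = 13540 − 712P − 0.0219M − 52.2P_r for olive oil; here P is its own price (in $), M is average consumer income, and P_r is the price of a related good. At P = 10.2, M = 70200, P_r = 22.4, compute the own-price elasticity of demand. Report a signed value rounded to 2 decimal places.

-2.03

At the given values, Q = 13540 − 712(10.2) − 0.0219(70200) − 52.2(22.4) = 3570.94.
∂Q/∂P = −712.
E = (-712) × (10.2/3570.94) = -2.0337…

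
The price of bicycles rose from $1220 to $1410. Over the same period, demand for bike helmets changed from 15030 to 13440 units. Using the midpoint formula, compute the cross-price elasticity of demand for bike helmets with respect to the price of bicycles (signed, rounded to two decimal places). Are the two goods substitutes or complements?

-0.77; complements

%ΔQ_{bike helmets} = (13440 − 15030)/avg = -1590/14235 = -0.111696…
%ΔP_{bicycles} = (1410 − 1220)/avg = 190/1315 = 0.144486…
E_cross = (-1590/14235) / (190/1315) = -0.7730…
E_cross < 0 ⇒ the goods are complements.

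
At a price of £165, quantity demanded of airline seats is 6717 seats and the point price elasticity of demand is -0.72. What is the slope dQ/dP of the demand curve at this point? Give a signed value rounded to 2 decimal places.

-29.31

Ed = (dQ/dP)·(P/Q) ⇒ dQ/dP = Ed·Q/P = (-0.72)·6717/165 = -29.3105…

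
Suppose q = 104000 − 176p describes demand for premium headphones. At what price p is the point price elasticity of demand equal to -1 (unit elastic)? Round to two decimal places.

295.45

Ed = −176p/(104000 − 176p). Set this equal to -1:
176p = 1·(104000 − 176p) ⇒ 176p(1 + 1) = 1·104000
p = 1·104000 / (176·2) = 295.4545…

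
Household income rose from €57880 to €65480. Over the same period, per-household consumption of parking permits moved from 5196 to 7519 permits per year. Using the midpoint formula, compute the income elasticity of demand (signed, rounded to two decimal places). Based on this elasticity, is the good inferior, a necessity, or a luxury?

%ΔQ = (7519 − 5196)/[( 5196 + 7519)/2] = 2323/6357.5 = 0.365395…
%ΔIncome = (65480 − 57880)/[( 57880 + 65480)/2] = 7600/61680 = 0.123216…
E_income = (2323/6357.5) / (7600/61680) = 2.9654…
E_income > 1 ⇒ normal good, luxury.

2.97; luxury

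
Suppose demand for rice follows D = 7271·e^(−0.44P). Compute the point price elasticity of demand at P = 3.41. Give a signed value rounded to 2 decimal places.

-1.50

dD/dP = −0.44·D = -713.561. At P = 3.41, D = 1621.73.
Ed = (dD/dP)·(P/D) = (-713.561) × (3.41/1621.73) = -1.5004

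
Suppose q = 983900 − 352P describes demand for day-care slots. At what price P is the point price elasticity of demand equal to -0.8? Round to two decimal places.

Ed = −352P/(983900 − 352P). Set this equal to -0.8:
352P = 0.8·(983900 − 352P) ⇒ 352P(1 + 0.8) = 0.8·983900
P = 0.8·983900 / (352·1.8) = 1242.2979…

1242.30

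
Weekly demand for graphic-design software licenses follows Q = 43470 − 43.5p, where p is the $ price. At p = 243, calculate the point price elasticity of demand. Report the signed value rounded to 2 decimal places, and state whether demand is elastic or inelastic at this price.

-0.32; inelastic

dQ/dp = −43.5. At p = 243, Q = 43470 − 43.5(243) = 32899.5.
Ed = (dQ/dp)·(p/Q) = −43.5 × (243/32899.5) = -0.3212…
|Ed| = 0.32 < 1, so demand is inelastic.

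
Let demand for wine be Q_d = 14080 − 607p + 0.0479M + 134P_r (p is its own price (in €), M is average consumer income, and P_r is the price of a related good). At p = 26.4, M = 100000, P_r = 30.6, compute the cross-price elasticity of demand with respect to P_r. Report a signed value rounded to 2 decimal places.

At the given values, Q_d = 14080 − 607(26.4) + 0.0479(100000) + 134(30.6) = 6945.6.
∂Q_d/∂P_r = 134.
E = (134) × (30.6/6945.6) = 0.5903…

0.59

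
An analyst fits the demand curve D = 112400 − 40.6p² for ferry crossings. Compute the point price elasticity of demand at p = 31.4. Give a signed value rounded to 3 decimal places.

dD/dp = −2·40.6·p = -2549.68. At p = 31.4, D = 72370.024.
Ed = (dD/dp)·(p/D) = (-2549.68) × (31.4/72370.024) = -1.10625…

-1.106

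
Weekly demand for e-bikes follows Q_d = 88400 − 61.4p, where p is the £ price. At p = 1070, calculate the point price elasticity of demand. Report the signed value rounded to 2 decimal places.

-2.89

dQ_d/dp = −61.4. At p = 1070, Q_d = 88400 − 61.4(1070) = 22702.
Ed = (dQ_d/dp)·(p/Q_d) = −61.4 × (1070/22702) = -2.8939…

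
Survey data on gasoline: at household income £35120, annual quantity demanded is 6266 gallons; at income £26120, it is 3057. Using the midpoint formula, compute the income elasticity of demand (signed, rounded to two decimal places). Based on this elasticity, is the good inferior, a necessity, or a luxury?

2.34; luxury

%ΔQ = (3057 − 6266)/[( 6266 + 3057)/2] = -3209/4661.5 = -0.688405…
%ΔIncome = (26120 − 35120)/[( 35120 + 26120)/2] = -9000/30620 = -0.293925…
E_income = (-3209/4661.5) / (-9000/30620) = 2.3421…
E_income > 1 ⇒ normal good, luxury.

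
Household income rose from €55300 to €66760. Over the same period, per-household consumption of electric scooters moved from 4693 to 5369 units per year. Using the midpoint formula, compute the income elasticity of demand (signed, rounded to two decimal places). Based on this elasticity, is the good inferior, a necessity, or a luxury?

0.72; necessity

%ΔQ = (5369 − 4693)/[( 4693 + 5369)/2] = 676/5031 = 0.134366…
%ΔIncome = (66760 − 55300)/[( 55300 + 66760)/2] = 11460/61030 = 0.187776…
E_income = (676/5031) / (11460/61030) = 0.7155…
0 < E_income < 1 ⇒ normal good, necessity.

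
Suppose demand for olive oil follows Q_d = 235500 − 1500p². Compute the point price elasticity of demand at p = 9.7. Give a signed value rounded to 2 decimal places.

-2.99

dQ_d/dp = −2·1500·p = -29100. At p = 9.7, Q_d = 94365.
Ed = (dQ_d/dp)·(p/Q_d) = (-29100) × (9.7/94365) = -2.9912…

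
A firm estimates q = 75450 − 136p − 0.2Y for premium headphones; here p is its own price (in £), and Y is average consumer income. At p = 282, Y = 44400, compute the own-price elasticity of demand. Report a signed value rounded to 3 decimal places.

-1.359

At the given values, q = 75450 − 136(282) − 0.2(44400) = 28218.
∂q/∂p = −136.
E = (-136) × (282/28218) = -1.35913…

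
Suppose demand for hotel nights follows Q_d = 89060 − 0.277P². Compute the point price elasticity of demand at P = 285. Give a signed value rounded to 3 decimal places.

dQ_d/dP = −2·0.277·P = -157.89. At P = 285, Q_d = 66560.675.
Ed = (dQ_d/dP)·(P/Q_d) = (-157.89) × (285/66560.675) = -0.67605…

-0.676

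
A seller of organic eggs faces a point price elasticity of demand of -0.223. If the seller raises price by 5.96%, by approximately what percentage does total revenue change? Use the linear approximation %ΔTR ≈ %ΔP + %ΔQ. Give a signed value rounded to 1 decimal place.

%ΔQ ≈ Ed × %ΔP = (-0.223) × (+5.96%) = -1.3291%
%ΔTR ≈ %ΔP + %ΔQ = (+5.96%) + (-1.3291%) = +4.6309%

+4.6%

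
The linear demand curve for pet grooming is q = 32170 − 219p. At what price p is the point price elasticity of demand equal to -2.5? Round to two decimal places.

104.92

Ed = −219p/(32170 − 219p). Set this equal to -2.5:
219p = 2.5·(32170 − 219p) ⇒ 219p(1 + 2.5) = 2.5·32170
p = 2.5·32170 / (219·3.5) = 104.9249…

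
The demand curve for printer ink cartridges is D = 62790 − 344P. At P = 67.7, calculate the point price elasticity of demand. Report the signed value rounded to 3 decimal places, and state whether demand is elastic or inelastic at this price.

dD/dP = −344. At P = 67.7, D = 62790 − 344(67.7) = 39501.2.
Ed = (dD/dP)·(P/D) = −344 × (67.7/39501.2) = -0.58957…
|Ed| = 0.590 < 1, so demand is inelastic.

-0.590; inelastic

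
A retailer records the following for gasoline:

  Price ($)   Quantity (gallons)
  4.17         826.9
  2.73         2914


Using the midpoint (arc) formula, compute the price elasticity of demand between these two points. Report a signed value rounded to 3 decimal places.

%ΔQ = (2914 − 826.9) / [(826.9 + 2914)/2] = 2087.1/1870.45 = 1.115827…
%ΔP = (2.73 − 4.17) / [(4.17 + 2.73)/2] = -1.44/3.45 = -0.417391…
Arc Ed = %ΔQ / %ΔP = (2087.1/1870.45) / (-1.44/3.45) = -2.67333…

-2.673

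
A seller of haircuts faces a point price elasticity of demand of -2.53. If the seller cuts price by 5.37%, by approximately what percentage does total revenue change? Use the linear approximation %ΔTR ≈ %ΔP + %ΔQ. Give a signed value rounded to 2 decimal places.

+8.22%

%ΔQ ≈ Ed × %ΔP = (-2.53) × (-5.37%) = +13.5861%
%ΔTR ≈ %ΔP + %ΔQ = (-5.37%) + (+13.5861%) = +8.2161%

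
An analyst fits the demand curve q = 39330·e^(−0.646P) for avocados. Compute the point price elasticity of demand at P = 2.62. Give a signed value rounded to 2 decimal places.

dq/dP = −0.646·q = -4676.32. At P = 2.62, q = 7238.89.
Ed = (dq/dP)·(P/q) = (-4676.32) × (2.62/7238.89) = -1.6925…

-1.69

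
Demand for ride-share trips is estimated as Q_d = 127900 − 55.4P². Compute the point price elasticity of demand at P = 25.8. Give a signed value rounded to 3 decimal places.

dQ_d/dP = −2·55.4·P = -2858.64. At P = 25.8, Q_d = 91023.544.
Ed = (dQ_d/dP)·(P/Q_d) = (-2858.64) × (25.8/91023.544) = -0.81026…

-0.810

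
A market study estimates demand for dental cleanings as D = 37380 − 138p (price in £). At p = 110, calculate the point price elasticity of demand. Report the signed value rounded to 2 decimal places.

-0.68

dD/dp = −138. At p = 110, D = 37380 − 138(110) = 22200.
Ed = (dD/dp)·(p/D) = −138 × (110/22200) = -0.6837…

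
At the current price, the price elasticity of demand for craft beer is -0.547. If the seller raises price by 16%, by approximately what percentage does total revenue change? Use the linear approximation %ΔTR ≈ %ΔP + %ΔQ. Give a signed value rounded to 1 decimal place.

+7.2%

%ΔQ ≈ Ed × %ΔP = (-0.547) × (+16%) = -8.7520%
%ΔTR ≈ %ΔP + %ΔQ = (+16%) + (-8.7520%) = +7.2480%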